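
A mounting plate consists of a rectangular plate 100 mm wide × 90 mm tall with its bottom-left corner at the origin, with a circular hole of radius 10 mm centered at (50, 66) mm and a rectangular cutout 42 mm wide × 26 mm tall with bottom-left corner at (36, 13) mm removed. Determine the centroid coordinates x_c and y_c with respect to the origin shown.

Part | A | x̄ᵢ | ȳᵢ | A·x̄ᵢ | A·ȳᵢ
plate | 9000.00 | 50.00 | 45.00 | 450000.00 | 405000.00
hole 1 | -314.16 | 50.00 | 66.00 | -15707.96 | -20734.51
hole 2 | -1092.00 | 57.00 | 26.00 | -62244.00 | -28392.00
Σ | 7593.84 |  |  | 372048.04 | 355873.49
x_c = 372048.04 / 7593.84 = 48.99 mm
y_c = 355873.49 / 7593.84 = 46.86 mm

x_c = 48.99 mm, y_c = 46.86 mm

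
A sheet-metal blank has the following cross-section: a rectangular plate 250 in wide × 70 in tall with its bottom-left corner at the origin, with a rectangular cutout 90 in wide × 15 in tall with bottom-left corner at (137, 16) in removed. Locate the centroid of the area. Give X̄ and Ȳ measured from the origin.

X̄ = 120.24 in, Ȳ = 35.96 in

plate: A = 250 × 70 = 17500.00, centroid at (125.00, 35.00).
hole: A = −(90 × 15) = -1350.00, centroid at (182.00, 23.50).
ΣA = 16150.00 in², ΣAX̄ = 1941800.00 in³, ΣAȲ = 580775.00 in³.
X̄ = 1941800.00/16150.00 = 120.24 in; Ȳ = 580775.00/16150.00 = 35.96 in.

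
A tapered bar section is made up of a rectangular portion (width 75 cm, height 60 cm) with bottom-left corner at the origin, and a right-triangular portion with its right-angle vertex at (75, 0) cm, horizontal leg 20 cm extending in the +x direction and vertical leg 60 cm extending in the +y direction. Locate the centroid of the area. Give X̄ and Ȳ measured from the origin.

rectangular portion: A = 75 × 60 = 4500.00, centroid at (37.50, 30.00).
triangular portion: A = ½·20·60 = 600.00, centroid at (81.67, 20.00).
ΣA = 5100.00 cm²
ΣAX̄ = (4500.00)(37.50) + (600.00)(81.67) = 217750.00 cm³
ΣAȲ = (4500.00)(30.00) + (600.00)(20.00) = 147000.00 cm³
X̄ = 217750.00 / 5100.00 = 42.70 cm
Ȳ = 147000.00 / 5100.00 = 28.82 cm

X̄ = 42.70 cm, Ȳ = 28.82 cm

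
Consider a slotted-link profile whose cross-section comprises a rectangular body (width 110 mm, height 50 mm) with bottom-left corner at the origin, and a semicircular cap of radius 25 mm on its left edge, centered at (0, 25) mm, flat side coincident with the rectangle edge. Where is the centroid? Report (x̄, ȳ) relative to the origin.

x̄ = 45.06 mm, ȳ = 25.00 mm

Part | A | x̄ᵢ | ȳᵢ | A·x̄ᵢ | A·ȳᵢ
rectangular body | 5500.00 | 55.00 | 25.00 | 302500.00 | 137500.00
semicircular end | 981.75 | -10.61 | 25.00 | -10416.67 | 24543.69
Σ | 6481.75 |  |  | 292083.33 | 162043.69
x̄ = 292083.33 / 6481.75 = 45.06 mm
ȳ = 162043.69 / 6481.75 = 25.00 mm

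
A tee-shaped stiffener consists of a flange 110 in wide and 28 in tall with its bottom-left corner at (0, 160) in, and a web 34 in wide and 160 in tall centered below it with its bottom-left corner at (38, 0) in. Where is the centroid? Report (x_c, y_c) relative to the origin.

web: A = 34 × 160 = 5440.00, centroid at (55.00, 80.00).
flange: A = 110 × 28 = 3080.00, centroid at (55.00, 174.00).
ΣA = 8520.00 in²
ΣAx_c = (5440.00)(55.00) + (3080.00)(55.00) = 468600.00 in³
ΣAy_c = (5440.00)(80.00) + (3080.00)(174.00) = 971120.00 in³
x_c = 468600.00 / 8520.00 = 55.00 in
y_c = 971120.00 / 8520.00 = 113.98 in

x_c = 55.00 in, y_c = 113.98 in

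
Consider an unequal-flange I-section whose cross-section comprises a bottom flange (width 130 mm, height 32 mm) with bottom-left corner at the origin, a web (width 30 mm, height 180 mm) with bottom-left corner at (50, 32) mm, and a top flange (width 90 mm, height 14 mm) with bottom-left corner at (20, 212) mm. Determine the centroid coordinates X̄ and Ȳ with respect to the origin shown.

X̄ = 65.00 mm, Ȳ = 92.54 mm

bottom flange: A = 130 × 32 = 4160.00, centroid at (65.00, 16.00).
web: A = 30 × 180 = 5400.00, centroid at (65.00, 122.00).
top flange: A = 90 × 14 = 1260.00, centroid at (65.00, 219.00).
ΣA = 10820.00 mm²
ΣAX̄ = (4160.00)(65.00) + (5400.00)(65.00) + (1260.00)(65.00) = 703300.00 mm³
ΣAȲ = (4160.00)(16.00) + (5400.00)(122.00) + (1260.00)(219.00) = 1001300.00 mm³
X̄ = 703300.00 / 10820.00 = 65.00 mm
Ȳ = 1001300.00 / 10820.00 = 92.54 mm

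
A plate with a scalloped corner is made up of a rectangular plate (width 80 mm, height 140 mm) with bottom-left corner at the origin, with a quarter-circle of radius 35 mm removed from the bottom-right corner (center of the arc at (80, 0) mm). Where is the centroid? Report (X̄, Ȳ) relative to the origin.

X̄ = 37.64 mm, Ȳ = 75.18 mm

plate: A = 80 × 140 = 11200.00, centroid at (40.00, 70.00).
removed quarter-circle: A = −¼π·35² = -962.11, centroid at (65.15, 14.85).
ΣA = 10237.89 mm²
ΣAX̄ = (11200.00)(40.00) + (-962.11)(65.15) = 385322.65 mm³
ΣAȲ = (11200.00)(70.00) + (-962.11)(14.85) = 769708.33 mm³
X̄ = 385322.65 / 10237.89 = 37.64 mm
Ȳ = 769708.33 / 10237.89 = 75.18 mm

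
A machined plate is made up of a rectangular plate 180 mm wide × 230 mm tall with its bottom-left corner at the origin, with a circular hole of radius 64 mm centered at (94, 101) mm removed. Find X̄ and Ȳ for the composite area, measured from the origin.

X̄ = 88.20 mm, Ȳ = 121.31 mm

Part | A | x̄ᵢ | ȳᵢ | A·x̄ᵢ | A·ȳᵢ
plate | 41400.00 | 90.00 | 115.00 | 3726000.00 | 4761000.00
hole | -12867.96 | 94.00 | 101.00 | -1209588.57 | -1299664.31
Σ | 28532.04 |  |  | 2516411.43 | 3461335.69
X̄ = 2516411.43 / 28532.04 = 88.20 mm
Ȳ = 3461335.69 / 28532.04 = 121.31 mm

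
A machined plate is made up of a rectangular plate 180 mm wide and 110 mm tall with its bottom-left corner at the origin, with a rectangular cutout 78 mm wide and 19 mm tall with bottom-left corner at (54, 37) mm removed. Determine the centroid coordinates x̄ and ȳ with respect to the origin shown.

Part | A | x̄ᵢ | ȳᵢ | A·x̄ᵢ | A·ȳᵢ
plate | 19800.00 | 90.00 | 55.00 | 1782000.00 | 1089000.00
hole | -1482.00 | 93.00 | 46.50 | -137826.00 | -68913.00
Σ | 18318.00 |  |  | 1644174.00 | 1020087.00
x̄ = 1644174.00 / 18318.00 = 89.76 mm
ȳ = 1020087.00 / 18318.00 = 55.69 mm

x̄ = 89.76 mm, ȳ = 55.69 mm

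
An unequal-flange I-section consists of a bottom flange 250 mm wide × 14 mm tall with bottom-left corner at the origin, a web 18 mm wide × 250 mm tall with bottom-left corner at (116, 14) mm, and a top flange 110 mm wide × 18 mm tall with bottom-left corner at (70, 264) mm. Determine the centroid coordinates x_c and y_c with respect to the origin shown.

bottom flange: A = 250 × 14 = 3500.00, centroid at (125.00, 7.00).
web: A = 18 × 250 = 4500.00, centroid at (125.00, 139.00).
top flange: A = 110 × 18 = 1980.00, centroid at (125.00, 273.00).
ΣA = 9980.00 mm², ΣAx_c = 1247500.00 mm³, ΣAy_c = 1190540.00 mm³.
x_c = 1247500.00/9980.00 = 125.00 mm; y_c = 1190540.00/9980.00 = 119.29 mm.

x_c = 125.00 mm, y_c = 119.29 mm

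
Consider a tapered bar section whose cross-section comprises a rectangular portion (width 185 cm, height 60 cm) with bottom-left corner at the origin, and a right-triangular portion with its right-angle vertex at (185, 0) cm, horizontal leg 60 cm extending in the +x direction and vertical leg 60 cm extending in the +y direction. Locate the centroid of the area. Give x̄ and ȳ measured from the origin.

x̄ = 108.20 cm, ȳ = 28.60 cm

rectangular portion: A = 185 × 60 = 11100.00, centroid at (92.50, 30.00).
triangular portion: A = ½·60·60 = 1800.00, centroid at (205.00, 20.00).
ΣA = 12900.00 cm²
ΣAx̄ = (11100.00)(92.50) + (1800.00)(205.00) = 1395750.00 cm³
ΣAȳ = (11100.00)(30.00) + (1800.00)(20.00) = 369000.00 cm³
x̄ = 1395750.00 / 12900.00 = 108.20 cm
ȳ = 369000.00 / 12900.00 = 28.60 cm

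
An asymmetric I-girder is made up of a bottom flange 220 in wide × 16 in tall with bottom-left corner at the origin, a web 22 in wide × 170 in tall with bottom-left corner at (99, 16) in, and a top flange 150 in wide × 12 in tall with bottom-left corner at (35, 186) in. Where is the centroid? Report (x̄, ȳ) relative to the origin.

x̄ = 110.00 in, ȳ = 82.95 in

bottom flange: A = 220 × 16 = 3520.00, centroid at (110.00, 8.00).
web: A = 22 × 170 = 3740.00, centroid at (110.00, 101.00).
top flange: A = 150 × 12 = 1800.00, centroid at (110.00, 192.00).
ΣA = 9060.00 in²
ΣAx̄ = (3520.00)(110.00) + (3740.00)(110.00) + (1800.00)(110.00) = 996600.00 in³
ΣAȳ = (3520.00)(8.00) + (3740.00)(101.00) + (1800.00)(192.00) = 751500.00 in³
x̄ = 996600.00 / 9060.00 = 110.00 in
ȳ = 751500.00 / 9060.00 = 82.95 in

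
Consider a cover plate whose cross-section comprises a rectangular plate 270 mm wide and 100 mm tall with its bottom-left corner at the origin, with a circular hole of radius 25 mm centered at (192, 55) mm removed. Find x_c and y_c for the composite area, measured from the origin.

x_c = 130.53 mm, y_c = 49.61 mm

plate: A = 270 × 100 = 27000.00, centroid at (135.00, 50.00).
hole: A = −π·25² = -1963.50, centroid at (192.00, 55.00).
ΣA = 25036.50 mm²
ΣAx_c = (27000.00)(135.00) + (-1963.50)(192.00) = 3268008.88 mm³
ΣAy_c = (27000.00)(50.00) + (-1963.50)(55.00) = 1242007.75 mm³
x_c = 3268008.88 / 25036.50 = 130.53 mm
y_c = 1242007.75 / 25036.50 = 49.61 mm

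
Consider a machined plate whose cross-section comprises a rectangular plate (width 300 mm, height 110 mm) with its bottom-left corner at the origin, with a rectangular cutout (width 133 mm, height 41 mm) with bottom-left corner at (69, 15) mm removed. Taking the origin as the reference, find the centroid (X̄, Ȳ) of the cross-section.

plate: A = 300 × 110 = 33000.00, centroid at (150.00, 55.00).
hole: A = −(133 × 41) = -5453.00, centroid at (135.50, 35.50).
ΣA = 27547.00 mm²
ΣAX̄ = (33000.00)(150.00) + (-5453.00)(135.50) = 4211118.50 mm³
ΣAȲ = (33000.00)(55.00) + (-5453.00)(35.50) = 1621418.50 mm³
X̄ = 4211118.50 / 27547.00 = 152.87 mm
Ȳ = 1621418.50 / 27547.00 = 58.86 mm

X̄ = 152.87 mm, Ȳ = 58.86 mm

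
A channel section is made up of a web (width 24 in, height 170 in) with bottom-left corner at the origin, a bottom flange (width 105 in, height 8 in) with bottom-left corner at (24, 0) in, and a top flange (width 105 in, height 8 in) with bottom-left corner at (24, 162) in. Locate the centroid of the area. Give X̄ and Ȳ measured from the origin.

Part | A | x̄ᵢ | ȳᵢ | A·x̄ᵢ | A·ȳᵢ
web | 4080.00 | 12.00 | 85.00 | 48960.00 | 346800.00
bottom flange | 840.00 | 76.50 | 4.00 | 64260.00 | 3360.00
top flange | 840.00 | 76.50 | 166.00 | 64260.00 | 139440.00
Σ | 5760.00 |  |  | 177480.00 | 489600.00
X̄ = 177480.00 / 5760.00 = 30.81 in
Ȳ = 489600.00 / 5760.00 = 85.00 in

X̄ = 30.81 in, Ȳ = 85.00 in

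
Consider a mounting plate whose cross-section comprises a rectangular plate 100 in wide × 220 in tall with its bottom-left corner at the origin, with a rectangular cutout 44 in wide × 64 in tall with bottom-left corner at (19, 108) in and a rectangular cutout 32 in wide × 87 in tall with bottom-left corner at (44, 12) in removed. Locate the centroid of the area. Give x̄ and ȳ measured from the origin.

plate: A = 100 × 220 = 22000.00, centroid at (50.00, 110.00).
hole 1: A = −(44 × 64) = -2816.00, centroid at (41.00, 140.00).
hole 2: A = −(32 × 87) = -2784.00, centroid at (60.00, 55.50).
ΣA = 16400.00 in², ΣAx̄ = 817504.00 in³, ΣAȳ = 1871248.00 in³.
x̄ = 817504.00/16400.00 = 49.85 in; ȳ = 1871248.00/16400.00 = 114.10 in.

x̄ = 49.85 in, ȳ = 114.10 in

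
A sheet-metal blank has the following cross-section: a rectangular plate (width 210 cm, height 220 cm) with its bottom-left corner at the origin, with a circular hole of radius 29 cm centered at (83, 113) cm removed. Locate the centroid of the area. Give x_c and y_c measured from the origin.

x_c = 106.33 cm, y_c = 109.82 cm

plate: A = 210 × 220 = 46200.00, centroid at (105.00, 110.00).
hole: A = −π·29² = -2642.08, centroid at (83.00, 113.00).
ΣA = 43557.92 cm², ΣAx_c = 4631707.41 cm³, ΣAy_c = 4783445.03 cm³.
x_c = 4631707.41/43557.92 = 106.33 cm; y_c = 4783445.03/43557.92 = 109.82 cm.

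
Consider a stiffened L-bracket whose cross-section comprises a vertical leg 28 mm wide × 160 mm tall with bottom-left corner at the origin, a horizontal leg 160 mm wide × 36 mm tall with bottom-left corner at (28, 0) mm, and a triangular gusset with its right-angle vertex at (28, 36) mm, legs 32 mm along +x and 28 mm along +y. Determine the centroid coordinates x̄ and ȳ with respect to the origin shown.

x̄ = 65.69 mm, ȳ = 45.13 mm

vertical leg: A = 28 × 160 = 4480.00, centroid at (14.00, 80.00).
horizontal leg: A = 160 × 36 = 5760.00, centroid at (108.00, 18.00).
gusset: A = ½·32·28 = 448.00, centroid at (38.67, 45.33).
ΣA = 10688.00 mm², ΣAx̄ = 702122.67 mm³, ΣAȳ = 482389.33 mm³.
x̄ = 702122.67/10688.00 = 65.69 mm; ȳ = 482389.33/10688.00 = 45.13 mm.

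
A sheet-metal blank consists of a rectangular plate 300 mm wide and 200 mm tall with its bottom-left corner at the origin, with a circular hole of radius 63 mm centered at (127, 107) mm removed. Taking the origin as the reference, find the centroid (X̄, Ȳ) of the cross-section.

X̄ = 156.03 mm, Ȳ = 98.16 mm

plate: A = 300 × 200 = 60000.00, centroid at (150.00, 100.00).
hole: A = −π·63² = -12468.98, centroid at (127.00, 107.00).
ΣA = 47531.02 mm²
ΣAX̄ = (60000.00)(150.00) + (-12468.98)(127.00) = 7416439.38 mm³
ΣAȲ = (60000.00)(100.00) + (-12468.98)(107.00) = 4665819.01 mm³
X̄ = 7416439.38 / 47531.02 = 156.03 mm
Ȳ = 4665819.01 / 47531.02 = 98.16 mm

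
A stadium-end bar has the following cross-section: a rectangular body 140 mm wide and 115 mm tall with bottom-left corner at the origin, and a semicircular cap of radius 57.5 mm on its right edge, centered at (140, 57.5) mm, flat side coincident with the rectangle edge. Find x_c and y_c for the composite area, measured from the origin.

x_c = 93.02 mm, y_c = 57.50 mm

rectangular body: A = 140 × 115 = 16100.00, centroid at (70.00, 57.50).
semicircular end: A = ½π·57.5² = 5193.45, centroid at (164.40, 57.50).
ΣA = 21293.45 mm², ΣAx_c = 1980821.93 mm³, ΣAy_c = 1224373.11 mm³.
x_c = 1980821.93/21293.45 = 93.02 mm; y_c = 1224373.11/21293.45 = 57.50 mm.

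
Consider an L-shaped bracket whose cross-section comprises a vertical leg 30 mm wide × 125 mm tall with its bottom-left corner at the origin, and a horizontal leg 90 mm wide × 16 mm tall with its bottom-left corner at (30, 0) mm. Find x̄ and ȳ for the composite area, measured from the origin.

Part | A | x̄ᵢ | ȳᵢ | A·x̄ᵢ | A·ȳᵢ
vertical leg | 3750.00 | 15.00 | 62.50 | 56250.00 | 234375.00
horizontal leg | 1440.00 | 75.00 | 8.00 | 108000.00 | 11520.00
Σ | 5190.00 |  |  | 164250.00 | 245895.00
x̄ = 164250.00 / 5190.00 = 31.65 mm
ȳ = 245895.00 / 5190.00 = 47.38 mm

x̄ = 31.65 mm, ȳ = 47.38 mm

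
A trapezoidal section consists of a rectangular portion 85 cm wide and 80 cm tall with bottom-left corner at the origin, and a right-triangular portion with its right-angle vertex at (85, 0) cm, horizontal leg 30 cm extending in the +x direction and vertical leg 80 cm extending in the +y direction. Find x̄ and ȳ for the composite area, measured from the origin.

Part | A | x̄ᵢ | ȳᵢ | A·x̄ᵢ | A·ȳᵢ
rectangular portion | 6800.00 | 42.50 | 40.00 | 289000.00 | 272000.00
triangular portion | 1200.00 | 95.00 | 26.67 | 114000.00 | 32000.00
Σ | 8000.00 |  |  | 403000.00 | 304000.00
x̄ = 403000.00 / 8000.00 = 50.38 cm
ȳ = 304000.00 / 8000.00 = 38.00 cm

x̄ = 50.38 cm, ȳ = 38.00 cm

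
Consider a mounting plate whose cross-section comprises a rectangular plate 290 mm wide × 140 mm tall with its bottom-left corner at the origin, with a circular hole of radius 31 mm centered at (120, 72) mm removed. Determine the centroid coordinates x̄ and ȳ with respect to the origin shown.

x̄ = 147.01 mm, ȳ = 69.84 mm

plate: A = 290 × 140 = 40600.00, centroid at (145.00, 70.00).
hole: A = −π·31² = -3019.07, centroid at (120.00, 72.00).
ΣA = 37580.93 mm²
ΣAx̄ = (40600.00)(145.00) + (-3019.07)(120.00) = 5524711.54 mm³
ΣAȳ = (40600.00)(70.00) + (-3019.07)(72.00) = 2624626.92 mm³
x̄ = 5524711.54 / 37580.93 = 147.01 mm
ȳ = 2624626.92 / 37580.93 = 69.84 mm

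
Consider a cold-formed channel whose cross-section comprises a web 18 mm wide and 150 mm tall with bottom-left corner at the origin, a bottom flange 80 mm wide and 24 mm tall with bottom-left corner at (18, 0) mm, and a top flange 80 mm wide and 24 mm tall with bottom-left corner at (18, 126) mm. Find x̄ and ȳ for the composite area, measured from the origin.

web: A = 18 × 150 = 2700.00, centroid at (9.00, 75.00).
bottom flange: A = 80 × 24 = 1920.00, centroid at (58.00, 12.00).
top flange: A = 80 × 24 = 1920.00, centroid at (58.00, 138.00).
ΣA = 6540.00 mm²
ΣAx̄ = (2700.00)(9.00) + (1920.00)(58.00) + (1920.00)(58.00) = 247020.00 mm³
ΣAȳ = (2700.00)(75.00) + (1920.00)(12.00) + (1920.00)(138.00) = 490500.00 mm³
x̄ = 247020.00 / 6540.00 = 37.77 mm
ȳ = 490500.00 / 6540.00 = 75.00 mm

x̄ = 37.77 mm, ȳ = 75.00 mm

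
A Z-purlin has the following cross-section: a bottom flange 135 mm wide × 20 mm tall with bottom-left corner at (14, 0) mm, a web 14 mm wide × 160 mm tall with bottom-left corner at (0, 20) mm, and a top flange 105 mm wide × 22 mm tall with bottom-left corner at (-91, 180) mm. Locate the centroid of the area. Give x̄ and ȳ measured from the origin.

bottom flange: A = 135 × 20 = 2700.00, centroid at (81.50, 10.00).
web: A = 14 × 160 = 2240.00, centroid at (7.00, 100.00).
top flange: A = 105 × 22 = 2310.00, centroid at (-38.50, 191.00).
ΣA = 7250.00 mm², ΣAx̄ = 146795.00 mm³, ΣAȳ = 692210.00 mm³.
x̄ = 146795.00/7250.00 = 20.25 mm; ȳ = 692210.00/7250.00 = 95.48 mm.

x̄ = 20.25 mm, ȳ = 95.48 mm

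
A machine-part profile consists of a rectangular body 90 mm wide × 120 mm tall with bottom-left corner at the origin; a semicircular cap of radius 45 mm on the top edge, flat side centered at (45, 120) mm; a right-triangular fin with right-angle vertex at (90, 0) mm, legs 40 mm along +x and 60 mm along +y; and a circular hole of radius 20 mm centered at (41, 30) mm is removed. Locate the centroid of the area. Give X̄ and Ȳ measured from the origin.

X̄ = 50.39 mm, Ȳ = 77.33 mm

rectangular body: A = 90 × 120 = 10800.00, centroid at (45.00, 60.00).
semicircular top: A = ½π·45² = 3180.86, centroid at (45.00, 139.10).
triangular fin: A = ½·40·60 = 1200.00, centroid at (103.33, 20.00).
hole: A = −π·20² = -1256.64, centroid at (41.00, 30.00).
ΣA = 13924.23 mm²
ΣAX̄ = (10800.00)(45.00) + (3180.86)(45.00) + (1200.00)(103.33) + (-1256.64)(41.00) = 701616.70 mm³
ΣAȲ = (10800.00)(60.00) + (3180.86)(139.10) + (1200.00)(20.00) + (-1256.64)(30.00) = 1076754.40 mm³
X̄ = 701616.70 / 13924.23 = 50.39 mm
Ȳ = 1076754.40 / 13924.23 = 77.33 mm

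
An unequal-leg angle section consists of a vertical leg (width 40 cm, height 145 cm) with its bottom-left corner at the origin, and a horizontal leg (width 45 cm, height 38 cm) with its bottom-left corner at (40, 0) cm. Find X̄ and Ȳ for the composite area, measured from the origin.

Part | A | x̄ᵢ | ȳᵢ | A·x̄ᵢ | A·ȳᵢ
vertical leg | 5800.00 | 20.00 | 72.50 | 116000.00 | 420500.00
horizontal leg | 1710.00 | 62.50 | 19.00 | 106875.00 | 32490.00
Σ | 7510.00 |  |  | 222875.00 | 452990.00
X̄ = 222875.00 / 7510.00 = 29.68 cm
Ȳ = 452990.00 / 7510.00 = 60.32 cm

X̄ = 29.68 cm, Ȳ = 60.32 cm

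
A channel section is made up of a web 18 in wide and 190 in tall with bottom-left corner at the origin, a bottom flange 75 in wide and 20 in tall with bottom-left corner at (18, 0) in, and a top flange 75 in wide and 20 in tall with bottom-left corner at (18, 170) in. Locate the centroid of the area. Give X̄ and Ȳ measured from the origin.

X̄ = 30.73 in, Ȳ = 95.00 in

Part | A | x̄ᵢ | ȳᵢ | A·x̄ᵢ | A·ȳᵢ
web | 3420.00 | 9.00 | 95.00 | 30780.00 | 324900.00
bottom flange | 1500.00 | 55.50 | 10.00 | 83250.00 | 15000.00
top flange | 1500.00 | 55.50 | 180.00 | 83250.00 | 270000.00
Σ | 6420.00 |  |  | 197280.00 | 609900.00
X̄ = 197280.00 / 6420.00 = 30.73 in
Ȳ = 609900.00 / 6420.00 = 95.00 in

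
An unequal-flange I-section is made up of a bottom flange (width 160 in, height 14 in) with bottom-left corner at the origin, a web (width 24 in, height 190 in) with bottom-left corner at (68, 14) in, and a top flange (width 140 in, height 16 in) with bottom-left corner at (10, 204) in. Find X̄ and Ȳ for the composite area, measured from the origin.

X̄ = 80.00 in, Ȳ = 109.25 in

bottom flange: A = 160 × 14 = 2240.00, centroid at (80.00, 7.00).
web: A = 24 × 190 = 4560.00, centroid at (80.00, 109.00).
top flange: A = 140 × 16 = 2240.00, centroid at (80.00, 212.00).
ΣA = 9040.00 in²
ΣAX̄ = (2240.00)(80.00) + (4560.00)(80.00) + (2240.00)(80.00) = 723200.00 in³
ΣAȲ = (2240.00)(7.00) + (4560.00)(109.00) + (2240.00)(212.00) = 987600.00 in³
X̄ = 723200.00 / 9040.00 = 80.00 in
Ȳ = 987600.00 / 9040.00 = 109.25 in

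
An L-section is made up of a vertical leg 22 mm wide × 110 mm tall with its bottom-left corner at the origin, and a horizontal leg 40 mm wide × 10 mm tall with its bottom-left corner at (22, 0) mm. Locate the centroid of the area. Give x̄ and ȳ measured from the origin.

x̄ = 15.40 mm, ȳ = 47.91 mm

vertical leg: A = 22 × 110 = 2420.00, centroid at (11.00, 55.00).
horizontal leg: A = 40 × 10 = 400.00, centroid at (42.00, 5.00).
ΣA = 2820.00 mm²
ΣAx̄ = (2420.00)(11.00) + (400.00)(42.00) = 43420.00 mm³
ΣAȳ = (2420.00)(55.00) + (400.00)(5.00) = 135100.00 mm³
x̄ = 43420.00 / 2820.00 = 15.40 mm
ȳ = 135100.00 / 2820.00 = 47.91 mm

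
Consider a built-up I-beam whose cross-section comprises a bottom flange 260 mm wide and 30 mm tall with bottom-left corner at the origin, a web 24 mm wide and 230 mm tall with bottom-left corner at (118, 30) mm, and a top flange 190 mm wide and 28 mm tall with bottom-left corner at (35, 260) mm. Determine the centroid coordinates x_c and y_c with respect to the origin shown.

x_c = 130.00 mm, y_c = 127.42 mm

Part | A | x̄ᵢ | ȳᵢ | A·x̄ᵢ | A·ȳᵢ
bottom flange | 7800.00 | 130.00 | 15.00 | 1014000.00 | 117000.00
web | 5520.00 | 130.00 | 145.00 | 717600.00 | 800400.00
top flange | 5320.00 | 130.00 | 274.00 | 691600.00 | 1457680.00
Σ | 18640.00 |  |  | 2423200.00 | 2375080.00
x_c = 2423200.00 / 18640.00 = 130.00 mm
y_c = 2375080.00 / 18640.00 = 127.42 mm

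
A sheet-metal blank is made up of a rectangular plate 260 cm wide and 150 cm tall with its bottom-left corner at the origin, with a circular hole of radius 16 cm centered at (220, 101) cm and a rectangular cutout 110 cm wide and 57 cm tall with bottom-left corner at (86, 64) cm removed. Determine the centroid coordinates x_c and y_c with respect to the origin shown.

x_c = 125.57 cm, y_c = 70.91 cm

Part | A | x̄ᵢ | ȳᵢ | A·x̄ᵢ | A·ȳᵢ
plate | 39000.00 | 130.00 | 75.00 | 5070000.00 | 2925000.00
hole 1 | -804.25 | 220.00 | 101.00 | -176934.50 | -81229.02
hole 2 | -6270.00 | 141.00 | 92.50 | -884070.00 | -579975.00
Σ | 31925.75 |  |  | 4008995.50 | 2263795.98
x_c = 4008995.50 / 31925.75 = 125.57 cm
y_c = 2263795.98 / 31925.75 = 70.91 cm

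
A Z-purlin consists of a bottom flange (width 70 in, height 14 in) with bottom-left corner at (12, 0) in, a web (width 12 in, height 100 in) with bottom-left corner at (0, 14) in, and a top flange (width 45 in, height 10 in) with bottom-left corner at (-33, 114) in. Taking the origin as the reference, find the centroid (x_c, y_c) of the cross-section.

x_c = 18.45 in, y_c = 52.17 in

Part | A | x̄ᵢ | ȳᵢ | A·x̄ᵢ | A·ȳᵢ
bottom flange | 980.00 | 47.00 | 7.00 | 46060.00 | 6860.00
web | 1200.00 | 6.00 | 64.00 | 7200.00 | 76800.00
top flange | 450.00 | -10.50 | 119.00 | -4725.00 | 53550.00
Σ | 2630.00 |  |  | 48535.00 | 137210.00
x_c = 48535.00 / 2630.00 = 18.45 in
y_c = 137210.00 / 2630.00 = 52.17 in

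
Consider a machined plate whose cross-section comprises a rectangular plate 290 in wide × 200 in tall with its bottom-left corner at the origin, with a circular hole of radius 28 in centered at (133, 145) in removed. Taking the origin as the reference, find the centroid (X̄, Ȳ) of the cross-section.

X̄ = 145.53 in, Ȳ = 98.00 in

plate: A = 290 × 200 = 58000.00, centroid at (145.00, 100.00).
hole: A = −π·28² = -2463.01, centroid at (133.00, 145.00).
ΣA = 55536.99 in², ΣAX̄ = 8082419.85 in³, ΣAȲ = 5442863.75 in³.
X̄ = 8082419.85/55536.99 = 145.53 in; Ȳ = 5442863.75/55536.99 = 98.00 in.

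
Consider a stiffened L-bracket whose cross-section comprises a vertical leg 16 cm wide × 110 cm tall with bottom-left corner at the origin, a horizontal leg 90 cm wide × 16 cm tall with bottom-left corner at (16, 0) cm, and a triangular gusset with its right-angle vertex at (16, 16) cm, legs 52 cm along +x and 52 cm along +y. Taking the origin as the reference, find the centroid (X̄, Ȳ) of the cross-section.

X̄ = 32.29 cm, Ȳ = 33.70 cm

vertical leg: A = 16 × 110 = 1760.00, centroid at (8.00, 55.00).
horizontal leg: A = 90 × 16 = 1440.00, centroid at (61.00, 8.00).
gusset: A = ½·52·52 = 1352.00, centroid at (33.33, 33.33).
ΣA = 4552.00 cm², ΣAX̄ = 146986.67 cm³, ΣAȲ = 153386.67 cm³.
X̄ = 146986.67/4552.00 = 32.29 cm; Ȳ = 153386.67/4552.00 = 33.70 cm.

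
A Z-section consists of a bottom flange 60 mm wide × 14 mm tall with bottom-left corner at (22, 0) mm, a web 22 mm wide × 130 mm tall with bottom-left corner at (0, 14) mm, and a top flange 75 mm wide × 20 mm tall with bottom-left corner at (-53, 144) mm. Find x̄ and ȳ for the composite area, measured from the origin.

Part | A | x̄ᵢ | ȳᵢ | A·x̄ᵢ | A·ȳᵢ
bottom flange | 840.00 | 52.00 | 7.00 | 43680.00 | 5880.00
web | 2860.00 | 11.00 | 79.00 | 31460.00 | 225940.00
top flange | 1500.00 | -15.50 | 154.00 | -23250.00 | 231000.00
Σ | 5200.00 |  |  | 51890.00 | 462820.00
x̄ = 51890.00 / 5200.00 = 9.98 mm
ȳ = 462820.00 / 5200.00 = 89.00 mm

x̄ = 9.98 mm, ȳ = 89.00 mm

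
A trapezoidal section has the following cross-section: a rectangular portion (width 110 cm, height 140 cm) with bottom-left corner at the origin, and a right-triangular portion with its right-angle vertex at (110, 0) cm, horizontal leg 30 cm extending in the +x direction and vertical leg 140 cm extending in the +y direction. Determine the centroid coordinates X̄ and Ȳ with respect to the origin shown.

rectangular portion: A = 110 × 140 = 15400.00, centroid at (55.00, 70.00).
triangular portion: A = ½·30·140 = 2100.00, centroid at (120.00, 46.67).
ΣA = 17500.00 cm², ΣAX̄ = 1099000.00 cm³, ΣAȲ = 1176000.00 cm³.
X̄ = 1099000.00/17500.00 = 62.80 cm; Ȳ = 1176000.00/17500.00 = 67.20 cm.

X̄ = 62.80 cm, Ȳ = 67.20 cm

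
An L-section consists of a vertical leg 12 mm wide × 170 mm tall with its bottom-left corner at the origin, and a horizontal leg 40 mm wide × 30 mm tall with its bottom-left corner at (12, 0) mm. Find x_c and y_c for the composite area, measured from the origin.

vertical leg: A = 12 × 170 = 2040.00, centroid at (6.00, 85.00).
horizontal leg: A = 40 × 30 = 1200.00, centroid at (32.00, 15.00).
ΣA = 3240.00 mm², ΣAx_c = 50640.00 mm³, ΣAy_c = 191400.00 mm³.
x_c = 50640.00/3240.00 = 15.63 mm; y_c = 191400.00/3240.00 = 59.07 mm.

x_c = 15.63 mm, y_c = 59.07 mm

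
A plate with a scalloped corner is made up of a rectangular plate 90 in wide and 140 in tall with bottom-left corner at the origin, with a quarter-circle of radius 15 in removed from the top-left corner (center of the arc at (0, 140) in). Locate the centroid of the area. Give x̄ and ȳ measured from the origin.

x̄ = 45.55 in, ȳ = 69.09 in

plate: A = 90 × 140 = 12600.00, centroid at (45.00, 70.00).
removed quarter-circle: A = −¼π·15² = -176.71, centroid at (6.37, 133.63).
ΣA = 12423.29 in²
ΣAx̄ = (12600.00)(45.00) + (-176.71)(6.37) = 565875.00 in³
ΣAȳ = (12600.00)(70.00) + (-176.71)(133.63) = 858384.96 in³
x̄ = 565875.00 / 12423.29 = 45.55 in
ȳ = 858384.96 / 12423.29 = 69.09 in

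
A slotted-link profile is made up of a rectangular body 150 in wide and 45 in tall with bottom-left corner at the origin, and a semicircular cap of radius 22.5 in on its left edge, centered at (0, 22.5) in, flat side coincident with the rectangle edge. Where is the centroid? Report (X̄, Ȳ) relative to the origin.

rectangular body: A = 150 × 45 = 6750.00, centroid at (75.00, 22.50).
semicircular end: A = ½π·22.5² = 795.22, centroid at (-9.55, 22.50).
ΣA = 7545.22 in²
ΣAX̄ = (6750.00)(75.00) + (795.22)(-9.55) = 498656.25 in³
ΣAȲ = (6750.00)(22.50) + (795.22)(22.50) = 169767.35 in³
X̄ = 498656.25 / 7545.22 = 66.09 in
Ȳ = 169767.35 / 7545.22 = 22.50 in

X̄ = 66.09 in, Ȳ = 22.50 in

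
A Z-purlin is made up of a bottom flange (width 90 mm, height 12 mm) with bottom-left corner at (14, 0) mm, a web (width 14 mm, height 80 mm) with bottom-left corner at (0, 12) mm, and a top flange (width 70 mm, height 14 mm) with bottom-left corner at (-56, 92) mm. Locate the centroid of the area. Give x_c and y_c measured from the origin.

x_c = 16.03 mm, y_c = 50.86 mm

bottom flange: A = 90 × 12 = 1080.00, centroid at (59.00, 6.00).
web: A = 14 × 80 = 1120.00, centroid at (7.00, 52.00).
top flange: A = 70 × 14 = 980.00, centroid at (-21.00, 99.00).
ΣA = 3180.00 mm², ΣAx_c = 50980.00 mm³, ΣAy_c = 161740.00 mm³.
x_c = 50980.00/3180.00 = 16.03 mm; y_c = 161740.00/3180.00 = 50.86 mm.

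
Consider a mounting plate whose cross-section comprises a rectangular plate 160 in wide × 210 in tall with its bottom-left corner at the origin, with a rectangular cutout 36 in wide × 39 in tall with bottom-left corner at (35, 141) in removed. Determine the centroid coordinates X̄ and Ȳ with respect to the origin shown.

X̄ = 81.18 in, Ȳ = 102.58 in

plate: A = 160 × 210 = 33600.00, centroid at (80.00, 105.00).
hole: A = −(36 × 39) = -1404.00, centroid at (53.00, 160.50).
ΣA = 32196.00 in²
ΣAX̄ = (33600.00)(80.00) + (-1404.00)(53.00) = 2613588.00 in³
ΣAȲ = (33600.00)(105.00) + (-1404.00)(160.50) = 3302658.00 in³
X̄ = 2613588.00 / 32196.00 = 81.18 in
Ȳ = 3302658.00 / 32196.00 = 102.58 in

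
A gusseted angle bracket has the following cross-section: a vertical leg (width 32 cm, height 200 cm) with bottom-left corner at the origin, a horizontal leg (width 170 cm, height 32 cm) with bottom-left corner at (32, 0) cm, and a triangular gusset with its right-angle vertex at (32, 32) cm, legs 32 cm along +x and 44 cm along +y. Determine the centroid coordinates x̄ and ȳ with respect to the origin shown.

x̄ = 61.30 cm, ȳ = 60.58 cm

vertical leg: A = 32 × 200 = 6400.00, centroid at (16.00, 100.00).
horizontal leg: A = 170 × 32 = 5440.00, centroid at (117.00, 16.00).
gusset: A = ½·32·44 = 704.00, centroid at (42.67, 46.67).
ΣA = 12544.00 cm²
ΣAx̄ = (6400.00)(16.00) + (5440.00)(117.00) + (704.00)(42.67) = 768917.33 cm³
ΣAȳ = (6400.00)(100.00) + (5440.00)(16.00) + (704.00)(46.67) = 759893.33 cm³
x̄ = 768917.33 / 12544.00 = 61.30 cm
ȳ = 759893.33 / 12544.00 = 60.58 cm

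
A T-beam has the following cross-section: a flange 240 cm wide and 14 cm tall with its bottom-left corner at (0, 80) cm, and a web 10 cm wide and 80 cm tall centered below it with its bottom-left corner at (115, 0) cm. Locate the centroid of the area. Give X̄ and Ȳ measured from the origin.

Part | A | x̄ᵢ | ȳᵢ | A·x̄ᵢ | A·ȳᵢ
web | 800.00 | 120.00 | 40.00 | 96000.00 | 32000.00
flange | 3360.00 | 120.00 | 87.00 | 403200.00 | 292320.00
Σ | 4160.00 |  |  | 499200.00 | 324320.00
X̄ = 499200.00 / 4160.00 = 120.00 cm
Ȳ = 324320.00 / 4160.00 = 77.96 cm

X̄ = 120.00 cm, Ȳ = 77.96 cm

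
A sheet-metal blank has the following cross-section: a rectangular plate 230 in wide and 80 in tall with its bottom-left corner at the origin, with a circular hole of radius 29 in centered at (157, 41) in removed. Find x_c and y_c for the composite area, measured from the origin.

x_c = 107.96 in, y_c = 39.83 in

Part | A | x̄ᵢ | ȳᵢ | A·x̄ᵢ | A·ȳᵢ
plate | 18400.00 | 115.00 | 40.00 | 2116000.00 | 736000.00
hole | -2642.08 | 157.00 | 41.00 | -414806.47 | -108325.26
Σ | 15757.92 |  |  | 1701193.53 | 627674.74
x_c = 1701193.53 / 15757.92 = 107.96 in
y_c = 627674.74 / 15757.92 = 39.83 in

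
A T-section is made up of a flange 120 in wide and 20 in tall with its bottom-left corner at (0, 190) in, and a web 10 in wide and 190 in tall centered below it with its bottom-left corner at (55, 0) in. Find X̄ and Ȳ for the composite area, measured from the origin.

X̄ = 60.00 in, Ȳ = 153.60 in

web: A = 10 × 190 = 1900.00, centroid at (60.00, 95.00).
flange: A = 120 × 20 = 2400.00, centroid at (60.00, 200.00).
ΣA = 4300.00 in², ΣAX̄ = 258000.00 in³, ΣAȲ = 660500.00 in³.
X̄ = 258000.00/4300.00 = 60.00 in; Ȳ = 660500.00/4300.00 = 153.60 in.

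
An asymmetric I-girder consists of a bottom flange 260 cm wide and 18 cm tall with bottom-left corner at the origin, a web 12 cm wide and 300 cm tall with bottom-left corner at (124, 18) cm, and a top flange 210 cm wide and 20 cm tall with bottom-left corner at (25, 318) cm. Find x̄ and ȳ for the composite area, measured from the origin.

x̄ = 130.00 cm, ȳ = 162.22 cm

Part | A | x̄ᵢ | ȳᵢ | A·x̄ᵢ | A·ȳᵢ
bottom flange | 4680.00 | 130.00 | 9.00 | 608400.00 | 42120.00
web | 3600.00 | 130.00 | 168.00 | 468000.00 | 604800.00
top flange | 4200.00 | 130.00 | 328.00 | 546000.00 | 1377600.00
Σ | 12480.00 |  |  | 1622400.00 | 2024520.00
x̄ = 1622400.00 / 12480.00 = 130.00 cm
ȳ = 2024520.00 / 12480.00 = 162.22 cm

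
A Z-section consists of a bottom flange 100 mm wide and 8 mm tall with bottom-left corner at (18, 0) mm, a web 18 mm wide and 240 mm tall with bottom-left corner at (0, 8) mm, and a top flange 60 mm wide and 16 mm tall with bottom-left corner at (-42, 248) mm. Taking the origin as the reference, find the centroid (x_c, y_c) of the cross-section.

x_c = 13.45 mm, y_c = 131.89 mm

bottom flange: A = 100 × 8 = 800.00, centroid at (68.00, 4.00).
web: A = 18 × 240 = 4320.00, centroid at (9.00, 128.00).
top flange: A = 60 × 16 = 960.00, centroid at (-12.00, 256.00).
ΣA = 6080.00 mm², ΣAx_c = 81760.00 mm³, ΣAy_c = 801920.00 mm³.
x_c = 81760.00/6080.00 = 13.45 mm; y_c = 801920.00/6080.00 = 131.89 mm.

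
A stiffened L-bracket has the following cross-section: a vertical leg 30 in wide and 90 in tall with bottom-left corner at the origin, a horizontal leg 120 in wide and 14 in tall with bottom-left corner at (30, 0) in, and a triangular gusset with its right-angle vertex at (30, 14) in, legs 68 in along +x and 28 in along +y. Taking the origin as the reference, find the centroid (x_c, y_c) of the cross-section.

Part | A | x̄ᵢ | ȳᵢ | A·x̄ᵢ | A·ȳᵢ
vertical leg | 2700.00 | 15.00 | 45.00 | 40500.00 | 121500.00
horizontal leg | 1680.00 | 90.00 | 7.00 | 151200.00 | 11760.00
gusset | 952.00 | 52.67 | 23.33 | 50138.67 | 22213.33
Σ | 5332.00 |  |  | 241838.67 | 155473.33
x_c = 241838.67 / 5332.00 = 45.36 in
y_c = 155473.33 / 5332.00 = 29.16 in

x_c = 45.36 in, y_c = 29.16 in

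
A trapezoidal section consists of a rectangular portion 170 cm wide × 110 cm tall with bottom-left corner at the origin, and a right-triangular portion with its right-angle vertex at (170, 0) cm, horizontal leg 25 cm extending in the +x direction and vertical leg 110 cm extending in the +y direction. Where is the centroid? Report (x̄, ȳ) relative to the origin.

x̄ = 91.39 cm, ȳ = 53.74 cm

rectangular portion: A = 170 × 110 = 18700.00, centroid at (85.00, 55.00).
triangular portion: A = ½·25·110 = 1375.00, centroid at (178.33, 36.67).
ΣA = 20075.00 cm², ΣAx̄ = 1834708.33 cm³, ΣAȳ = 1078916.67 cm³.
x̄ = 1834708.33/20075.00 = 91.39 cm; ȳ = 1078916.67/20075.00 = 53.74 cm.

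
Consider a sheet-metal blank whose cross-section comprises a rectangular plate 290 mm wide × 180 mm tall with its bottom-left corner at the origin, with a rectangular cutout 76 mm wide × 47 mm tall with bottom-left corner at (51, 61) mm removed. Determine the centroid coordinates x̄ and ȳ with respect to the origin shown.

plate: A = 290 × 180 = 52200.00, centroid at (145.00, 90.00).
hole: A = −(76 × 47) = -3572.00, centroid at (89.00, 84.50).
ΣA = 48628.00 mm², ΣAx̄ = 7251092.00 mm³, ΣAȳ = 4396166.00 mm³.
x̄ = 7251092.00/48628.00 = 149.11 mm; ȳ = 4396166.00/48628.00 = 90.40 mm.

x̄ = 149.11 mm, ȳ = 90.40 mm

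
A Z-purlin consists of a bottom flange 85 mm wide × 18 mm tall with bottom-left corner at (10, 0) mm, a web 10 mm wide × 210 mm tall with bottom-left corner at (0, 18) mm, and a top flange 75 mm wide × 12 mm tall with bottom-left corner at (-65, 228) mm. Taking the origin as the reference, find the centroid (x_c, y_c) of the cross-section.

bottom flange: A = 85 × 18 = 1530.00, centroid at (52.50, 9.00).
web: A = 10 × 210 = 2100.00, centroid at (5.00, 123.00).
top flange: A = 75 × 12 = 900.00, centroid at (-27.50, 234.00).
ΣA = 4530.00 mm²
ΣAx_c = (1530.00)(52.50) + (2100.00)(5.00) + (900.00)(-27.50) = 66075.00 mm³
ΣAy_c = (1530.00)(9.00) + (2100.00)(123.00) + (900.00)(234.00) = 482670.00 mm³
x_c = 66075.00 / 4530.00 = 14.59 mm
y_c = 482670.00 / 4530.00 = 106.55 mm

x_c = 14.59 mm, y_c = 106.55 mm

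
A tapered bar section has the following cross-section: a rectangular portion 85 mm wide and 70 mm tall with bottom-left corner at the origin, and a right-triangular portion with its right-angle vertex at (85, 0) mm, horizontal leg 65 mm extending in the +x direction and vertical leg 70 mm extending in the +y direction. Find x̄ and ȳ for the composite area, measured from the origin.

x̄ = 60.25 mm, ȳ = 31.77 mm

rectangular portion: A = 85 × 70 = 5950.00, centroid at (42.50, 35.00).
triangular portion: A = ½·65·70 = 2275.00, centroid at (106.67, 23.33).
ΣA = 8225.00 mm²
ΣAx̄ = (5950.00)(42.50) + (2275.00)(106.67) = 495541.67 mm³
ΣAȳ = (5950.00)(35.00) + (2275.00)(23.33) = 261333.33 mm³
x̄ = 495541.67 / 8225.00 = 60.25 mm
ȳ = 261333.33 / 8225.00 = 31.77 mm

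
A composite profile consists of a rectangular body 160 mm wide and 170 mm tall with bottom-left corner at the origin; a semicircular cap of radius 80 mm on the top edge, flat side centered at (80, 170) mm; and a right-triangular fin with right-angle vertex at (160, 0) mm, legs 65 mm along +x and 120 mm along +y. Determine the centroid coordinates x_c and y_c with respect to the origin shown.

x_c = 89.63 mm, y_c = 109.79 mm

Part | A | x̄ᵢ | ȳᵢ | A·x̄ᵢ | A·ȳᵢ
rectangular body | 27200.00 | 80.00 | 85.00 | 2176000.00 | 2312000.00
semicircular top | 10053.10 | 80.00 | 203.95 | 804247.72 | 2050359.74
triangular fin | 3900.00 | 181.67 | 40.00 | 708500.00 | 156000.00
Σ | 41153.10 |  |  | 3688747.72 | 4518359.74
x_c = 3688747.72 / 41153.10 = 89.63 mm
y_c = 4518359.74 / 41153.10 = 109.79 mm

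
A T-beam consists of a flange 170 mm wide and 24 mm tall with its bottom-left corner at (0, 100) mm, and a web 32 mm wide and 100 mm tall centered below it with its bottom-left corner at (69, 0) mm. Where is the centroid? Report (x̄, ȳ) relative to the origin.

Part | A | x̄ᵢ | ȳᵢ | A·x̄ᵢ | A·ȳᵢ
web | 3200.00 | 85.00 | 50.00 | 272000.00 | 160000.00
flange | 4080.00 | 85.00 | 112.00 | 346800.00 | 456960.00
Σ | 7280.00 |  |  | 618800.00 | 616960.00
x̄ = 618800.00 / 7280.00 = 85.00 mm
ȳ = 616960.00 / 7280.00 = 84.75 mm

x̄ = 85.00 mm, ȳ = 84.75 mm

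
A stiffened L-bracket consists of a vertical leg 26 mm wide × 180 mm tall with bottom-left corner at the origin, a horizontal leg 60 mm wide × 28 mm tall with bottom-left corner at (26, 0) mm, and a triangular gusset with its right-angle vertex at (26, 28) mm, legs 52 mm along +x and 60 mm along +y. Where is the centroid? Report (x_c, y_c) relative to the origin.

x_c = 28.10 mm, y_c = 65.61 mm

vertical leg: A = 26 × 180 = 4680.00, centroid at (13.00, 90.00).
horizontal leg: A = 60 × 28 = 1680.00, centroid at (56.00, 14.00).
gusset: A = ½·52·60 = 1560.00, centroid at (43.33, 48.00).
ΣA = 7920.00 mm², ΣAx_c = 222520.00 mm³, ΣAy_c = 519600.00 mm³.
x_c = 222520.00/7920.00 = 28.10 mm; y_c = 519600.00/7920.00 = 65.61 mm.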